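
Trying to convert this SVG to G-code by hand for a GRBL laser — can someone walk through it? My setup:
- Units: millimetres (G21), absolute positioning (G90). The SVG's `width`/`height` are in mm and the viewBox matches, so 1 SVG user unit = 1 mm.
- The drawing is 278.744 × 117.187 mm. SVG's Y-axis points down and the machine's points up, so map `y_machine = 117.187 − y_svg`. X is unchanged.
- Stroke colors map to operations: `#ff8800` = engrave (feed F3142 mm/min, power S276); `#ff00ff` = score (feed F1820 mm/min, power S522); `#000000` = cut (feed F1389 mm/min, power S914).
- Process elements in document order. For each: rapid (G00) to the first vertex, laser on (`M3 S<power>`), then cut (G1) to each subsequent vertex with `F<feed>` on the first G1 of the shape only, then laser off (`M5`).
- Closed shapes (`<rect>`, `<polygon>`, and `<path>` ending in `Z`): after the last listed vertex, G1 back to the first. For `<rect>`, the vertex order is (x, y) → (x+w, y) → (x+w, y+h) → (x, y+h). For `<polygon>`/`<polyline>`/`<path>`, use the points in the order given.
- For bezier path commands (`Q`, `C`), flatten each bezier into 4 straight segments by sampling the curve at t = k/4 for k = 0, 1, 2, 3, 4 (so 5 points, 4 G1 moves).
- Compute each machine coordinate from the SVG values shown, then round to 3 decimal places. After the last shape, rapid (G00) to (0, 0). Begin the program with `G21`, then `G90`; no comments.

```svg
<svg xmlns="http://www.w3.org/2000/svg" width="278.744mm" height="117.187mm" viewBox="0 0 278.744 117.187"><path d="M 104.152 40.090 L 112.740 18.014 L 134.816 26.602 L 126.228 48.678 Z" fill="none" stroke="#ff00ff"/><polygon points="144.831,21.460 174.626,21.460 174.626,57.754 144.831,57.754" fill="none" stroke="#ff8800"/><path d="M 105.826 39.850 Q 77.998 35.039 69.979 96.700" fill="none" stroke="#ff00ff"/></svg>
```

G21
G90
G00 X104.152 Y77.097
M3 S522
G1 X112.740 Y99.173 F1820
G1 X134.816 Y90.585
G1 X126.228 Y68.509
G1 X104.152 Y77.097
M5
G00 X144.831 Y95.727
M3 S276
G1 X174.626 Y95.727 F3142
G1 X174.626 Y59.433
G1 X144.831 Y59.433
G1 X144.831 Y95.727
M5
G00 X105.826 Y77.337
M3 S522
G1 X93.150 Y75.588 F1820
G1 X82.950 Y65.530
G1 X75.227 Y47.163
G1 X69.979 Y20.487
M5
G00 X0.000 Y0.000

1 u = 1 mm; y_m = 117.187 − y.

[1] `<path>` regular polygon, #ff00ff→score S522 F1820: (104.152,77.097) → (112.740,99.173) → (134.816,90.585) → (126.228,68.509) → (104.152,77.097) (closed)

[2] `<polygon>` rectangle, #ff8800→engrave S276 F3142: (144.831,95.727) → (174.626,95.727) → (174.626,59.433) → (144.831,59.433) → (144.831,95.727) (closed)

[3] `<path>` quadratic bezier, #ff00ff→score S522 F1820: (105.826,77.337) → (93.150,75.588) → (82.950,65.530) → (75.227,47.163) → (69.979,20.487)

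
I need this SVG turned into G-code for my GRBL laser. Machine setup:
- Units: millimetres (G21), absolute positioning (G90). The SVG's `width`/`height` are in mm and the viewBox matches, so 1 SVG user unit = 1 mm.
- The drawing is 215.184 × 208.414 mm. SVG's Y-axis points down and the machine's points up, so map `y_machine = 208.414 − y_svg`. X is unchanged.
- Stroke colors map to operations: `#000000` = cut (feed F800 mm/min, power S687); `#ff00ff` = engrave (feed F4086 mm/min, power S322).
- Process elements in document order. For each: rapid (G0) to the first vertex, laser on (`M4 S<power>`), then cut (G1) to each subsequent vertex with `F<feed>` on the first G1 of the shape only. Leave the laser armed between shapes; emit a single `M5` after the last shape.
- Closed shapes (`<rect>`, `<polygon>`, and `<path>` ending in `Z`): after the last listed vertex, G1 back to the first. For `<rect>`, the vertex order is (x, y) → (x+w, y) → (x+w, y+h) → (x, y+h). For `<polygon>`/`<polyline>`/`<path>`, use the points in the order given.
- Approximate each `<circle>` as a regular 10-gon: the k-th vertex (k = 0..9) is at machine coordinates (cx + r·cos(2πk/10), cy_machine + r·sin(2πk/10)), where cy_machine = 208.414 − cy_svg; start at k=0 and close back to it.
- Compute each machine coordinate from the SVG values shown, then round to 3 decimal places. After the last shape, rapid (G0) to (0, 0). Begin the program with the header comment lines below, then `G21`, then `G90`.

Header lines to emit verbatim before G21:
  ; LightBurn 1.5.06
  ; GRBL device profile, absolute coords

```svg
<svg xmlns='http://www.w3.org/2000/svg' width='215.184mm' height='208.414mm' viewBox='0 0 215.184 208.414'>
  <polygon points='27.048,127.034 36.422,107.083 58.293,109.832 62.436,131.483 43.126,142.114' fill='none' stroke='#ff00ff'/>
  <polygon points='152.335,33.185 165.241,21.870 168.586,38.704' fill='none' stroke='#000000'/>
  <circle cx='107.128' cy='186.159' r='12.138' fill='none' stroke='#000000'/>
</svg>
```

; LightBurn 1.5.06
; GRBL device profile, absolute coords
G21
G90
G0 X27.048 Y81.380
M4 S322
G1 X36.422 Y101.331 F4086
G1 X58.293 Y98.582
G1 X62.436 Y76.931
G1 X43.126 Y66.300
G1 X27.048 Y81.380
G0 X152.335 Y175.229
M4 S687
G1 X165.241 Y186.544 F800
G1 X168.586 Y169.710
G1 X152.335 Y175.229
G0 X119.266 Y22.255
M4 S687
G1 X116.948 Y29.390 F800
G1 X110.879 Y33.799
G1 X103.377 Y33.799
G1 X97.308 Y29.390
G1 X94.990 Y22.255
G1 X97.308 Y15.120
G1 X103.377 Y10.711
G1 X110.879 Y10.711
G1 X116.948 Y15.120
G1 X119.266 Y22.255
M5
G0 X0.000 Y0.000

viewBox `0 0 215.184 208.414` with mm width/height → 1 unit = 1 mm. Flip: y_m = 208.414 − y_svg.

**Shape 1** — `<polygon>` regular polygon, stroke `#ff00ff` → engrave (S322, F4086). Machine vertices: (27.048,81.380) → (36.422,101.331) → (58.293,98.582) → (62.436,76.931) → (43.126,66.300) → (27.048,81.380). Closed: final G1 returns to the first vertex.

**Shape 2** — `<polygon>` regular polygon, stroke `#000000` → cut (S687, F800). Machine vertices: (152.335,175.229) → (165.241,186.544) → (168.586,169.710) → (152.335,175.229). Closed: final G1 returns to the first vertex.

**Shape 3** — `<circle>` circle, stroke `#000000` → cut (S687, F800). Machine vertices: (119.266,22.255) → (116.948,29.390) → (110.879,33.799) → (103.377,33.799) → (97.308,29.390) → (94.990,22.255) → (97.308,15.120) → (103.377,10.711) → (110.879,10.711) → (116.948,15.120) → (119.266,22.255). Closed: final G1 returns to the first vertex.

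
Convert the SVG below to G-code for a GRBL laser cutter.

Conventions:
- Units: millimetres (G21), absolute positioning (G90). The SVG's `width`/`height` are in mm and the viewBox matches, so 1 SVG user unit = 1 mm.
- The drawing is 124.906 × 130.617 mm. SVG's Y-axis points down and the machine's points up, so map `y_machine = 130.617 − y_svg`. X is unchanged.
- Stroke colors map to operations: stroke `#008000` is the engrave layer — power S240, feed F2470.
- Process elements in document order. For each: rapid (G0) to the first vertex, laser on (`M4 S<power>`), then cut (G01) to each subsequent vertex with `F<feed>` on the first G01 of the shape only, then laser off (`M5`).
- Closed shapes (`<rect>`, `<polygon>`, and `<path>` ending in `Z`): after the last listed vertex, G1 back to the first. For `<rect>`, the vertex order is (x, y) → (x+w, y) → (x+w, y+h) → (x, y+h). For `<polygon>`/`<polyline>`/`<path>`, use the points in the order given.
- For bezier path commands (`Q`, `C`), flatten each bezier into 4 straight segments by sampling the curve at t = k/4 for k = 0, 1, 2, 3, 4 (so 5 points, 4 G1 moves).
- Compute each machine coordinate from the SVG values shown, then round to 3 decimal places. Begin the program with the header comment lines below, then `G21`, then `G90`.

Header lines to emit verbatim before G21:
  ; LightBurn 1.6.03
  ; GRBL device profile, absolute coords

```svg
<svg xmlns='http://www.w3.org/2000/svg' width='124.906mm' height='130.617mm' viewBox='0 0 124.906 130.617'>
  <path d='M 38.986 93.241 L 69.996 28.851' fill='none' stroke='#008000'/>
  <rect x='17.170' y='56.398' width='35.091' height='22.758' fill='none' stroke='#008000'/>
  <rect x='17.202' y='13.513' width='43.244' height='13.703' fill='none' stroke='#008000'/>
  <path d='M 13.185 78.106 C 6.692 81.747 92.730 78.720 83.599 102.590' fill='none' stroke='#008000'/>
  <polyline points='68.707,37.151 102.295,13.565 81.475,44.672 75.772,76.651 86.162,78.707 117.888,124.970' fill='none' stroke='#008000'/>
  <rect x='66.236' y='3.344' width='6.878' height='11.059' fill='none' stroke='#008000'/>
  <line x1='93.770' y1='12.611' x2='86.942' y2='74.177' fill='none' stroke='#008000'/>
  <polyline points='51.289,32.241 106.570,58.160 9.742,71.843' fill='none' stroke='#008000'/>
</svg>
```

1 u = 1 mm; y_m = 130.617 − y.

[1] `<path>` line segment, #008000→engrave S240 F2470: (38.986,37.376) → (69.996,101.766)

[2] `<rect>` rectangle, #008000→engrave S240 F2470: (17.170,74.219) → (52.261,74.219) → (52.261,51.461) → (17.170,51.461) → (17.170,74.219) (closed)

[3] `<rect>` rectangle, #008000→engrave S240 F2470: (17.202,117.104) → (60.446,117.104) → (60.446,103.401) → (17.202,103.401) → (17.202,117.104) (closed)

[4] `<path>` cubic bezier, #008000→engrave S240 F2470: (13.185,52.511) → (22.732,50.506) → (49.381,47.855) → (75.536,41.411) → (83.599,28.027)

[5] `<polyline>` open polyline, #008000→engrave S240 F2470: (68.707,93.466) → (102.295,117.052) → (81.475,85.945) → (75.772,53.966) → (86.162,51.910) → (117.888,5.647)

[6] `<rect>` rectangle, #008000→engrave S240 F2470: (66.236,127.273) → (73.114,127.273) → (73.114,116.214) → (66.236,116.214) → (66.236,127.273) (closed)

[7] `<line>` line segment, #008000→engrave S240 F2470: (93.770,118.006) → (86.942,56.440)

[8] `<polyline>` open polyline, #008000→engrave S240 F2470: (51.289,98.376) → (106.570,72.457) → (9.742,58.774)

; LightBurn 1.6.03
; GRBL device profile, absolute coords
G21
G90
G0 X38.986 Y37.376
M4 S240
G01 X69.996 Y101.766 F2470
M5
G0 X17.170 Y74.219
M4 S240
G01 X52.261 Y74.219 F2470
G01 X52.261 Y51.461
G01 X17.170 Y51.461
G01 X17.170 Y74.219
M5
G0 X17.202 Y117.104
M4 S240
G01 X60.446 Y117.104 F2470
G01 X60.446 Y103.401
G01 X17.202 Y103.401
G01 X17.202 Y117.104
M5
G0 X13.185 Y52.511
M4 S240
G01 X22.732 Y50.506 F2470
G01 X49.381 Y47.855
G01 X75.536 Y41.411
G01 X83.599 Y28.027
M5
G0 X68.707 Y93.466
M4 S240
G01 X102.295 Y117.052 F2470
G01 X81.475 Y85.945
G01 X75.772 Y53.966
G01 X86.162 Y51.910
G01 X117.888 Y5.647
M5
G0 X66.236 Y127.273
M4 S240
G01 X73.114 Y127.273 F2470
G01 X73.114 Y116.214
G01 X66.236 Y116.214
G01 X66.236 Y127.273
M5
G0 X93.770 Y118.006
M4 S240
G01 X86.942 Y56.440 F2470
M5
G0 X51.289 Y98.376
M4 S240
G01 X106.570 Y72.457 F2470
G01 X9.742 Y58.774
M5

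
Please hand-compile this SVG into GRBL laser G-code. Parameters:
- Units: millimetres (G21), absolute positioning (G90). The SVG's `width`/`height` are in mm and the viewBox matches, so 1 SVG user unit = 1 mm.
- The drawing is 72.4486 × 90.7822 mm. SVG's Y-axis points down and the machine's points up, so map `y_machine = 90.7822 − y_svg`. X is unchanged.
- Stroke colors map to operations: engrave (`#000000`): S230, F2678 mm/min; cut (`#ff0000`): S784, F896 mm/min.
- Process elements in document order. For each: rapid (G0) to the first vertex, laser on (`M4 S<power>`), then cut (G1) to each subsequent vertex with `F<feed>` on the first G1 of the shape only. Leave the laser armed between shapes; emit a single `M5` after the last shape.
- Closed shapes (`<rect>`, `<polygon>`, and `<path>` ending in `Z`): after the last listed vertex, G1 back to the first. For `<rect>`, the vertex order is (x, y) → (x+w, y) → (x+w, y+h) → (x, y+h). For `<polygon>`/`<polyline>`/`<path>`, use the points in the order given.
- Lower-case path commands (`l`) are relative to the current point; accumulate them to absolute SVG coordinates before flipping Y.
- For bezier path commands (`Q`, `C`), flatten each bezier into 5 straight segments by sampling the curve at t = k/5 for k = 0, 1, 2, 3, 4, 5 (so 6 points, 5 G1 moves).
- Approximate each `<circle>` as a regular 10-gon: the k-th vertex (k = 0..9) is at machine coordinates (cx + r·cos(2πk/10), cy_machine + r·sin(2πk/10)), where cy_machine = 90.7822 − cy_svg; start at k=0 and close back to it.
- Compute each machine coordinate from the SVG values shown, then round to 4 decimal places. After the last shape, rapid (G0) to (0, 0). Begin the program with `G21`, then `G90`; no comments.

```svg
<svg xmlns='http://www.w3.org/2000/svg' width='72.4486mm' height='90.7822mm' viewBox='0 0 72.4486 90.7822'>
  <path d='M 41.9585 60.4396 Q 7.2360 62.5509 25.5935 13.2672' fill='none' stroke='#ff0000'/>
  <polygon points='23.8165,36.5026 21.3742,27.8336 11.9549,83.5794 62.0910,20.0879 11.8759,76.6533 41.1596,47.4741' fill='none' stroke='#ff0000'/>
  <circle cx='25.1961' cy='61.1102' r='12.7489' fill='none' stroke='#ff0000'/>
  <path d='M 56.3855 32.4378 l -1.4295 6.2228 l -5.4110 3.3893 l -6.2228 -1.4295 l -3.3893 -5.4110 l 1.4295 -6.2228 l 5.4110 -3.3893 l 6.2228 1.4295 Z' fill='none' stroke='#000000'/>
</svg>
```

Since the viewBox matches the mm dimensions, user units are millimetres directly. The only transform is the Y-flip y_m = 90.7822 − y_svg.

Shape 1 is a quadratic bezier drawn with `<path>`. Its stroke #ff0000 means cut at S784, F896. After flipping Y the toolpath is (41.9585,30.3426) → (30.1927,31.5539) → (22.6733,36.8768) → (19.4003,46.3112) → (20.3737,59.8573) → (25.5935,77.5150).

Shape 2 is a closed polygon drawn with `<polygon>`. Its stroke #ff0000 means cut at S784, F896. After flipping Y the toolpath is (23.8165,54.2796) → (21.3742,62.9486) → (11.9549,7.2028) → (62.0910,70.6943) → (11.8759,14.1289) → (41.1596,43.3081) → (23.8165,54.2796), returning to the start.

Shape 3 is a circle drawn with `<circle>`. Its stroke #ff0000 means cut at S784, F896. After flipping Y the toolpath is (37.9450,29.6720) → (35.5102,37.1656) → (29.1357,41.7969) → (21.2565,41.7969) → (14.8820,37.1656) → (12.4472,29.6720) → (14.8820,22.1784) → (21.2565,17.5471) → (29.1357,17.5471) → (35.5102,22.1784) → (37.9450,29.6720), returning to the start.

Shape 4 is a regular polygon drawn with `<path>`. Its stroke #000000 means engrave at S230, F2678. After flipping Y the toolpath is (56.3855,58.3444) → (54.9560,52.1216) → (49.5450,48.7323) → (43.3222,50.1618) → (39.9329,55.5728) → (41.3624,61.7956) → (46.7734,65.1849) → (52.9962,63.7554) → (56.3855,58.3444), returning to the start.

G21
G90
G0 X41.9585 Y30.3426
M4 S784
G1 X30.1927 Y31.5539 F896
G1 X22.6733 Y36.8768
G1 X19.4003 Y46.3112
G1 X20.3737 Y59.8573
G1 X25.5935 Y77.5150
G0 X23.8165 Y54.2796
M4 S784
G1 X21.3742 Y62.9486 F896
G1 X11.9549 Y7.2028
G1 X62.0910 Y70.6943
G1 X11.8759 Y14.1289
G1 X41.1596 Y43.3081
G1 X23.8165 Y54.2796
G0 X37.9450 Y29.6720
M4 S784
G1 X35.5102 Y37.1656 F896
G1 X29.1357 Y41.7969
G1 X21.2565 Y41.7969
G1 X14.8820 Y37.1656
G1 X12.4472 Y29.6720
G1 X14.8820 Y22.1784
G1 X21.2565 Y17.5471
G1 X29.1357 Y17.5471
G1 X35.5102 Y22.1784
G1 X37.9450 Y29.6720
G0 X56.3855 Y58.3444
M4 S230
G1 X54.9560 Y52.1216 F2678
G1 X49.5450 Y48.7323
G1 X43.3222 Y50.1618
G1 X39.9329 Y55.5728
G1 X41.3624 Y61.7956
G1 X46.7734 Y65.1849
G1 X52.9962 Y63.7554
G1 X56.3855 Y58.3444
M5
G0 X0.0000 Y0.0000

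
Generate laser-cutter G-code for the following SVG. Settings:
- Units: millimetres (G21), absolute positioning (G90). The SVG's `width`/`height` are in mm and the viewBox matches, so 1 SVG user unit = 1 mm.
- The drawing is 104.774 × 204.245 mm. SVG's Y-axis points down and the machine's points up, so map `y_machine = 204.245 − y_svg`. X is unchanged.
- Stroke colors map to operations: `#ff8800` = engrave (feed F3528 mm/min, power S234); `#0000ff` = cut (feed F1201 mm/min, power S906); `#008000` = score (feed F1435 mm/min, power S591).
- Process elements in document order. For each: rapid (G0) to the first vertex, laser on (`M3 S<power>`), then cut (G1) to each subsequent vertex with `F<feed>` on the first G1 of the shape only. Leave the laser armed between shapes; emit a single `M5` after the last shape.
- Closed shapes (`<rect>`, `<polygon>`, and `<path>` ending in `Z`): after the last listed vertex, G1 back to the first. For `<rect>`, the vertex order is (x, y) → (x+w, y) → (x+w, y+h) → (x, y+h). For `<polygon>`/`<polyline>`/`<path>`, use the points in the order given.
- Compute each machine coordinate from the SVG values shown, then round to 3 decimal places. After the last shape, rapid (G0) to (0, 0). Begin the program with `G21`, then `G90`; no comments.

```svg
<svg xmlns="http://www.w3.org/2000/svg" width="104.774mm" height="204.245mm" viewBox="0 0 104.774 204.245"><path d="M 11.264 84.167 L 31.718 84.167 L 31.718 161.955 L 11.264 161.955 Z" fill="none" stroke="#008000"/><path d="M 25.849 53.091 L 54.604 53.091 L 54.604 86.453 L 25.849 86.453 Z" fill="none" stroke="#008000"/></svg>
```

viewBox `0 0 104.774 204.245` with mm width/height → 1 unit = 1 mm. Flip: y_m = 204.245 − y_svg.

**Shape 1** — `<path>` rectangle, stroke `#008000` → score (S591, F1435). Machine vertices: (11.264,120.078) → (31.718,120.078) → (31.718,42.290) → (11.264,42.290) → (11.264,120.078). Closed: final G1 returns to the first vertex.

**Shape 2** — `<path>` rectangle, stroke `#008000` → score (S591, F1435). Machine vertices: (25.849,151.154) → (54.604,151.154) → (54.604,117.792) → (25.849,117.792) → (25.849,151.154). Closed: final G1 returns to the first vertex.

G21
G90
G0 X11.264 Y120.078
M3 S591
G1 X31.718 Y120.078 F1435
G1 X31.718 Y42.290
G1 X11.264 Y42.290
G1 X11.264 Y120.078
G0 X25.849 Y151.154
M3 S591
G1 X54.604 Y151.154 F1435
G1 X54.604 Y117.792
G1 X25.849 Y117.792
G1 X25.849 Y151.154
M5
G0 X0.000 Y0.000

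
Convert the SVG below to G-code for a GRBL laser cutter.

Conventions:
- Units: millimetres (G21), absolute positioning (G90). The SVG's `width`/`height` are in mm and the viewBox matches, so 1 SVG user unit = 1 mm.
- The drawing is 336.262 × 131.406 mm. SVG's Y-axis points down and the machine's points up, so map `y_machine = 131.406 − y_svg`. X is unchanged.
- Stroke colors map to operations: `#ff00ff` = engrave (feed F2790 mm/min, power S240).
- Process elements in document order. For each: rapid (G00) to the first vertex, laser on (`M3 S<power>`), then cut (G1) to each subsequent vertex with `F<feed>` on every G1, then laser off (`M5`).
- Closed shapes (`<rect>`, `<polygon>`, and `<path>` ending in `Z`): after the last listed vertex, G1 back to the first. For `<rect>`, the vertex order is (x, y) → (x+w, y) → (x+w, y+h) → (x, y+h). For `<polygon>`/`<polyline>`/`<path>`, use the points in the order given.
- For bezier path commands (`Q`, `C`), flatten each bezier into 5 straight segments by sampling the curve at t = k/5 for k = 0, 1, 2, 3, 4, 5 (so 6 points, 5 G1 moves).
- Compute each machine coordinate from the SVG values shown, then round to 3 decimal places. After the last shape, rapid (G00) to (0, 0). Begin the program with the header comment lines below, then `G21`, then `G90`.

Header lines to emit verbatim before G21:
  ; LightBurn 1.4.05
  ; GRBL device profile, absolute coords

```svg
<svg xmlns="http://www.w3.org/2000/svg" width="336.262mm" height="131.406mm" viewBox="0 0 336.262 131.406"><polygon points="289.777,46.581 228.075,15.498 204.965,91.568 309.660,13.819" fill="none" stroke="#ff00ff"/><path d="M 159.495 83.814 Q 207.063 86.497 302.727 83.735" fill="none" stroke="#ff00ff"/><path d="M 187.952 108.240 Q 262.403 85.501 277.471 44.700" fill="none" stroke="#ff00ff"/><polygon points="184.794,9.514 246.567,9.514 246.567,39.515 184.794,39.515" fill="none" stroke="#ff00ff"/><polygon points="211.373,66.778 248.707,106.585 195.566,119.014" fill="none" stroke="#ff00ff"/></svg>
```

Since the viewBox matches the mm dimensions, user units are millimetres directly. The only transform is the Y-flip y_m = 131.406 − y_svg.

Shape 1 is a closed polygon drawn with `<polygon>`. Its stroke #ff00ff means engrave at S240, F2790. After flipping Y the toolpath is (289.777,84.825) → (228.075,115.908) → (204.965,39.838) → (309.660,117.587) → (289.777,84.825), returning to the start.

Shape 2 is a quadratic bezier drawn with `<path>`. Its stroke #ff00ff means engrave at S240, F2790. After flipping Y the toolpath is (159.495,47.592) → (180.446,46.737) → (205.245,46.317) → (233.891,46.333) → (266.385,46.784) → (302.727,47.671).

Shape 3 is a quadratic bezier drawn with `<path>`. Its stroke #ff00ff means engrave at S240, F2790. After flipping Y the toolpath is (187.952,23.166) → (215.357,32.984) → (238.012,44.247) → (255.915,56.955) → (269.068,71.108) → (277.471,86.706).

Shape 4 is a rectangle drawn with `<polygon>`. Its stroke #ff00ff means engrave at S240, F2790. After flipping Y the toolpath is (184.794,121.892) → (246.567,121.892) → (246.567,91.891) → (184.794,91.891) → (184.794,121.892), returning to the start.

Shape 5 is a regular polygon drawn with `<polygon>`. Its stroke #ff00ff means engrave at S240, F2790. After flipping Y the toolpath is (211.373,64.628) → (248.707,24.821) → (195.566,12.392) → (211.373,64.628), returning to the start.

; LightBurn 1.4.05
; GRBL device profile, absolute coords
G21
G90
G00 X289.777 Y84.825
M3 S240
G1 X228.075 Y115.908 F2790
G1 X204.965 Y39.838 F2790
G1 X309.660 Y117.587 F2790
G1 X289.777 Y84.825 F2790
M5
G00 X159.495 Y47.592
M3 S240
G1 X180.446 Y46.737 F2790
G1 X205.245 Y46.317 F2790
G1 X233.891 Y46.333 F2790
G1 X266.385 Y46.784 F2790
G1 X302.727 Y47.671 F2790
M5
G00 X187.952 Y23.166
M3 S240
G1 X215.357 Y32.984 F2790
G1 X238.012 Y44.247 F2790
G1 X255.915 Y56.955 F2790
G1 X269.068 Y71.108 F2790
G1 X277.471 Y86.706 F2790
M5
G00 X184.794 Y121.892
M3 S240
G1 X246.567 Y121.892 F2790
G1 X246.567 Y91.891 F2790
G1 X184.794 Y91.891 F2790
G1 X184.794 Y121.892 F2790
M5
G00 X211.373 Y64.628
M3 S240
G1 X248.707 Y24.821 F2790
G1 X195.566 Y12.392 F2790
G1 X211.373 Y64.628 F2790
M5
G00 X0.000 Y0.000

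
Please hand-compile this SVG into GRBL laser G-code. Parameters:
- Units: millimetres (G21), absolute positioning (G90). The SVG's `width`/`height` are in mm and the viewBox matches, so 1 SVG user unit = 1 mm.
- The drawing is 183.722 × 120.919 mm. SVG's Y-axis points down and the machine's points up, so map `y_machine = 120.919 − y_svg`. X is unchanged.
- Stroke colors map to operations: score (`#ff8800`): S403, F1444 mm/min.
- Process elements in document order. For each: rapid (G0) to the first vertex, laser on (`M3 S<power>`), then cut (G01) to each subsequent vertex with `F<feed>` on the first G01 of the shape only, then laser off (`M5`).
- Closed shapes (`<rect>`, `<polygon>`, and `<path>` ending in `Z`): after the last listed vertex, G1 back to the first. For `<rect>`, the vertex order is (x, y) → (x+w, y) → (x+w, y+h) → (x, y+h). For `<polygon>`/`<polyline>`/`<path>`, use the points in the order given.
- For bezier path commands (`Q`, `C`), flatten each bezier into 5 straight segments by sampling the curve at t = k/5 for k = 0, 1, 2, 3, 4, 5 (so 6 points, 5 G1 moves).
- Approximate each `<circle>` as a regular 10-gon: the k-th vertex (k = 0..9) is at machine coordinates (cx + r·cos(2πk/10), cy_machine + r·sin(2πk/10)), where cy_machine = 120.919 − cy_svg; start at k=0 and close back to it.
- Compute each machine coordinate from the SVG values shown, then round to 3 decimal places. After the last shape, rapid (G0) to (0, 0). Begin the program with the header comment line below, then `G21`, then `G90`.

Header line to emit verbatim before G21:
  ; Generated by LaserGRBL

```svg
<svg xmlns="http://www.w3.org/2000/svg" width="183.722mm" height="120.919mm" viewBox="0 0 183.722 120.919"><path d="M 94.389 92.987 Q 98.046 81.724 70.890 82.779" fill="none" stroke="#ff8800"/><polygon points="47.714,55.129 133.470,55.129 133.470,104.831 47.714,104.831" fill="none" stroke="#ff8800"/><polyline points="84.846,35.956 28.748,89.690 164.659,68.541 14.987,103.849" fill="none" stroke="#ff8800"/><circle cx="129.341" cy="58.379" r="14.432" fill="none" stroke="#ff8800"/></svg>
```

; Generated by LaserGRBL
G21
G90
G0 X94.389 Y27.932
M3 S403
G01 X94.619 Y31.944 F1444
G01 X92.385 Y34.972
G01 X87.685 Y37.013
G01 X80.520 Y38.069
G01 X70.890 Y38.140
M5
G0 X47.714 Y65.790
M3 S403
G01 X133.470 Y65.790 F1444
G01 X133.470 Y16.088
G01 X47.714 Y16.088
G01 X47.714 Y65.790
M5
G0 X84.846 Y84.963
M3 S403
G01 X28.748 Y31.229 F1444
G01 X164.659 Y52.378
G01 X14.987 Y17.070
M5
G0 X143.773 Y62.540
M3 S403
G01 X141.017 Y71.023 F1444
G01 X133.801 Y76.266
G01 X124.881 Y76.266
G01 X117.665 Y71.023
G01 X114.909 Y62.540
G01 X117.665 Y54.057
G01 X124.881 Y48.814
G01 X133.801 Y48.814
G01 X141.017 Y54.057
G01 X143.773 Y62.540
M5
G0 X0.000 Y0.000

Since the viewBox matches the mm dimensions, user units are millimetres directly. The only transform is the Y-flip y_m = 120.919 − y_svg.

Shape 1 is a quadratic bezier drawn with `<path>`. Its stroke #ff8800 means score at S403, F1444. After flipping Y the toolpath is (94.389,27.932) → (94.619,31.944) → (92.385,34.972) → (87.685,37.013) → (80.520,38.069) → (70.890,38.140).

Shape 2 is a rectangle drawn with `<polygon>`. Its stroke #ff8800 means score at S403, F1444. After flipping Y the toolpath is (47.714,65.790) → (133.470,65.790) → (133.470,16.088) → (47.714,16.088) → (47.714,65.790), returning to the start.

Shape 3 is a open polyline drawn with `<polyline>`. Its stroke #ff8800 means score at S403, F1444. After flipping Y the toolpath is (84.846,84.963) → (28.748,31.229) → (164.659,52.378) → (14.987,17.070).

Shape 4 is a circle drawn with `<circle>`. Its stroke #ff8800 means score at S403, F1444. After flipping Y the toolpath is (143.773,62.540) → (141.017,71.023) → (133.801,76.266) → (124.881,76.266) → (117.665,71.023) → (114.909,62.540) → (117.665,54.057) → (124.881,48.814) → (133.801,48.814) → (141.017,54.057) → (143.773,62.540), returning to the start.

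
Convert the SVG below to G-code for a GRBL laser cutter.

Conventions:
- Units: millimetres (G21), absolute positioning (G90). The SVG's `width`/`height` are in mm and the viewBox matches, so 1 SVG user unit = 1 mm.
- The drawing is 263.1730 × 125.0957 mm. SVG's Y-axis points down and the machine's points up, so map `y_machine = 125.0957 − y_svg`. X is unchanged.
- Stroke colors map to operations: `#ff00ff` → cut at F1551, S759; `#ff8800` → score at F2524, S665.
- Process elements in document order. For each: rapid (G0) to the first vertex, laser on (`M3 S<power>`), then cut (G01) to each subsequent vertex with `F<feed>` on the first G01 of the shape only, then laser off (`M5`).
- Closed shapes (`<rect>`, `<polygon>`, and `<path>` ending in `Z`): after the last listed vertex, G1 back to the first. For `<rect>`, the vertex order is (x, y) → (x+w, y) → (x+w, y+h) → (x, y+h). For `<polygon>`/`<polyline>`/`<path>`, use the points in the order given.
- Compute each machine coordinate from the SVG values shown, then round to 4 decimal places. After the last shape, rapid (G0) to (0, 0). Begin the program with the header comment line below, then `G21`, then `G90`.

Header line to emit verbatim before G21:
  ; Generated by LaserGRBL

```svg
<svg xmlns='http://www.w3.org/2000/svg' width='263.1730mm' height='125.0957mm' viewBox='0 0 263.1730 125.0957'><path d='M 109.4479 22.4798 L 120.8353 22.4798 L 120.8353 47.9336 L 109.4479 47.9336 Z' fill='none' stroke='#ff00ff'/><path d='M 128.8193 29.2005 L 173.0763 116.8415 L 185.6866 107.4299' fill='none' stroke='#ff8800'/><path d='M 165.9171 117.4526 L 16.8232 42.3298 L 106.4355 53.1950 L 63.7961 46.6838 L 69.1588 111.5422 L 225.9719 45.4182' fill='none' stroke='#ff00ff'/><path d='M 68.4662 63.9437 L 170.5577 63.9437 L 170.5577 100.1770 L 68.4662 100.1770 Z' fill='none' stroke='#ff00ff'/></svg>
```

Since the viewBox matches the mm dimensions, user units are millimetres directly. The only transform is the Y-flip y_m = 125.0957 − y_svg.

Shape 1 is a rectangle drawn with `<path>`. Its stroke #ff00ff means cut at S759, F1551. After flipping Y the toolpath is (109.4479,102.6159) → (120.8353,102.6159) → (120.8353,77.1621) → (109.4479,77.1621) → (109.4479,102.6159), returning to the start.

Shape 2 is a open polyline drawn with `<path>`. Its stroke #ff8800 means score at S665, F2524. After flipping Y the toolpath is (128.8193,95.8952) → (173.0763,8.2542) → (185.6866,17.6658).

Shape 3 is a open polyline drawn with `<path>`. Its stroke #ff00ff means cut at S759, F1551. After flipping Y the toolpath is (165.9171,7.6431) → (16.8232,82.7659) → (106.4355,71.9007) → (63.7961,78.4119) → (69.1588,13.5535) → (225.9719,79.6775).

Shape 4 is a rectangle drawn with `<path>`. Its stroke #ff00ff means cut at S759, F1551. After flipping Y the toolpath is (68.4662,61.1520) → (170.5577,61.1520) → (170.5577,24.9187) → (68.4662,24.9187) → (68.4662,61.1520), returning to the start.

; Generated by LaserGRBL
G21
G90
G0 X109.4479 Y102.6159
M3 S759
G01 X120.8353 Y102.6159 F1551
G01 X120.8353 Y77.1621
G01 X109.4479 Y77.1621
G01 X109.4479 Y102.6159
M5
G0 X128.8193 Y95.8952
M3 S665
G01 X173.0763 Y8.2542 F2524
G01 X185.6866 Y17.6658
M5
G0 X165.9171 Y7.6431
M3 S759
G01 X16.8232 Y82.7659 F1551
G01 X106.4355 Y71.9007
G01 X63.7961 Y78.4119
G01 X69.1588 Y13.5535
G01 X225.9719 Y79.6775
M5
G0 X68.4662 Y61.1520
M3 S759
G01 X170.5577 Y61.1520 F1551
G01 X170.5577 Y24.9187
G01 X68.4662 Y24.9187
G01 X68.4662 Y61.1520
M5
G0 X0.0000 Y0.0000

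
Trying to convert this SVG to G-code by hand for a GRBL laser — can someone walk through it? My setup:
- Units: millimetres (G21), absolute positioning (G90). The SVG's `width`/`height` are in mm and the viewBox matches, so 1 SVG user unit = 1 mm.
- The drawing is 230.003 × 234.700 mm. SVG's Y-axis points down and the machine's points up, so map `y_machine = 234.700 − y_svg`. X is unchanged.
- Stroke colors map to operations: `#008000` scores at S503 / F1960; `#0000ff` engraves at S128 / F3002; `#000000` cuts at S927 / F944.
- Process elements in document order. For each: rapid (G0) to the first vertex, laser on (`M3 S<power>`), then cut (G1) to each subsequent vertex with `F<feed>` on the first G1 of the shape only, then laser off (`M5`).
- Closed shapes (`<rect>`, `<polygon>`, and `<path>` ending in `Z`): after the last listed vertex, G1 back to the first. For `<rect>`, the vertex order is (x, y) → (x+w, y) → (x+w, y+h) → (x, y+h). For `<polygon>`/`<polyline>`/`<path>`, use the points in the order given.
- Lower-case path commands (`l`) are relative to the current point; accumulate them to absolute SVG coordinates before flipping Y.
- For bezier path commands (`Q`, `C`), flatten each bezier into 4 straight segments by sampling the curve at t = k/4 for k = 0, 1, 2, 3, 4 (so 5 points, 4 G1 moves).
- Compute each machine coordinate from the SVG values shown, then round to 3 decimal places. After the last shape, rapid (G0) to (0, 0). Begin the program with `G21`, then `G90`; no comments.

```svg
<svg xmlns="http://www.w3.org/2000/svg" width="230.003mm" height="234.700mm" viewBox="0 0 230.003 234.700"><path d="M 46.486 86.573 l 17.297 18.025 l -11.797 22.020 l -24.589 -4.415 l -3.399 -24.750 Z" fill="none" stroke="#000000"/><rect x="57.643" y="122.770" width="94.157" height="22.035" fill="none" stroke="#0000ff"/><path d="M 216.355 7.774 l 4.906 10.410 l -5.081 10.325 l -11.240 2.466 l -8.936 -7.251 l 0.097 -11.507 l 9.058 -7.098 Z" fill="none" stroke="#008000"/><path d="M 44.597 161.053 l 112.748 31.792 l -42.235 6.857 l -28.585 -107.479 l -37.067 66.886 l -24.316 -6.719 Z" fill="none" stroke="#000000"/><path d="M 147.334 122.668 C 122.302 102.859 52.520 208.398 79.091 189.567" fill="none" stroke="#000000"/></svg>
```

G21
G90
G0 X46.486 Y148.127
M3 S927
G1 X63.783 Y130.102 F944
G1 X51.986 Y108.082
G1 X27.397 Y112.497
G1 X23.998 Y137.247
G1 X46.486 Y148.127
M5
G0 X57.643 Y111.930
M3 S128
G1 X151.800 Y111.930 F3002
G1 X151.800 Y89.895
G1 X57.643 Y89.895
G1 X57.643 Y111.930
M5
G0 X216.355 Y226.926
M3 S503
G1 X221.261 Y216.516 F1960
G1 X216.180 Y206.191
G1 X204.940 Y203.725
G1 X196.004 Y210.976
G1 X196.101 Y222.483
G1 X205.159 Y229.581
G1 X216.355 Y226.926
M5
G0 X44.597 Y73.647
M3 S927
G1 X157.345 Y41.855 F944
G1 X115.110 Y34.998
G1 X86.525 Y142.477
G1 X49.458 Y75.591
G1 X25.142 Y82.310
G1 X44.597 Y73.647
M5
G0 X147.334 Y112.032
M3 S927
G1 X122.374 Y107.288 F944
G1 X93.861 Y78.949
G1 X75.024 Y50.427
G1 X79.091 Y45.133
M5
G0 X0.000 Y0.000

Since the viewBox matches the mm dimensions, user units are millimetres directly. The only transform is the Y-flip y_m = 234.700 − y_svg.

Shape 1 is a regular polygon drawn with `<path>`. Its stroke #000000 means cut at S927, F944. After flipping Y the toolpath is (46.486,148.127) → (63.783,130.102) → (51.986,108.082) → (27.397,112.497) → (23.998,137.247) → (46.486,148.127), returning to the start.

Shape 2 is a rectangle drawn with `<rect>`. Its stroke #0000ff means engrave at S128, F3002. After flipping Y the toolpath is (57.643,111.930) → (151.800,111.930) → (151.800,89.895) → (57.643,89.895) → (57.643,111.930), returning to the start.

Shape 3 is a regular polygon drawn with `<path>`. Its stroke #008000 means score at S503, F1960. After flipping Y the toolpath is (216.355,226.926) → (221.261,216.516) → (216.180,206.191) → (204.940,203.725) → (196.004,210.976) → (196.101,222.483) → (205.159,229.581) → (216.355,226.926), returning to the start.

Shape 4 is a closed polygon drawn with `<path>`. Its stroke #000000 means cut at S927, F944. After flipping Y the toolpath is (44.597,73.647) → (157.345,41.855) → (115.110,34.998) → (86.525,142.477) → (49.458,75.591) → (25.142,82.310) → (44.597,73.647), returning to the start.

Shape 5 is a cubic bezier drawn with `<path>`. Its stroke #000000 means cut at S927, F944. After flipping Y the toolpath is (147.334,112.032) → (122.374,107.288) → (93.861,78.949) → (75.024,50.427) → (79.091,45.133).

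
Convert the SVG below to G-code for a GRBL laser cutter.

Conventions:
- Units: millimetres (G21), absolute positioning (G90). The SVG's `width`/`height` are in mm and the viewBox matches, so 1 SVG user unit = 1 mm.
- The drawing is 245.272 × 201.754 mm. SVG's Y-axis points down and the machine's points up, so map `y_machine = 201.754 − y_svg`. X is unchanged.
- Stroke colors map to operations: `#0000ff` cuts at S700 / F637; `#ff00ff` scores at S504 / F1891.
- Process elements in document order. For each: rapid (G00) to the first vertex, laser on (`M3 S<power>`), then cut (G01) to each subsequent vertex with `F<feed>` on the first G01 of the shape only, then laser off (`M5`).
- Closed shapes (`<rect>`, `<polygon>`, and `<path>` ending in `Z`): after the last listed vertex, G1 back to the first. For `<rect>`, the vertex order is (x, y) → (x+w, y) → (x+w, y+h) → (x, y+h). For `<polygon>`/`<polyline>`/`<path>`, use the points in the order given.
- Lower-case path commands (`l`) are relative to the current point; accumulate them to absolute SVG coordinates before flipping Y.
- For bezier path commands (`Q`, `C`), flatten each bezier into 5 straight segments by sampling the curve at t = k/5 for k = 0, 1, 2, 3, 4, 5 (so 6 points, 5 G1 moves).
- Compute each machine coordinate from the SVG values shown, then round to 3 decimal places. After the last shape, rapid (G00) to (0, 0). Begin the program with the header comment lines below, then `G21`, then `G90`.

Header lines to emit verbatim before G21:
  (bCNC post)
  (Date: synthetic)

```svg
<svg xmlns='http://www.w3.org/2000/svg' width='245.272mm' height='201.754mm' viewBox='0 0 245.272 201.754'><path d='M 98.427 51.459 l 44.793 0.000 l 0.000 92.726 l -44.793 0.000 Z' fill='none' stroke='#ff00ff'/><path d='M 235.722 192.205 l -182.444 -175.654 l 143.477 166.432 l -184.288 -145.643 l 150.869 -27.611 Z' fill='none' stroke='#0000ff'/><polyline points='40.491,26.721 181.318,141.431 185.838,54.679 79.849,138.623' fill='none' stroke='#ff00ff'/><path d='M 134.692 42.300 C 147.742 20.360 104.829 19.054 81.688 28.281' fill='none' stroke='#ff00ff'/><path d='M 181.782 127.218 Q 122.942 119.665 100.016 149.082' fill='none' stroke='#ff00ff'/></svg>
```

1 u = 1 mm; y_m = 201.754 − y.

[1] `<path>` rectangle, #ff00ff→score S504 F1891: (98.427,150.295) → (143.220,150.295) → (143.220,57.569) → (98.427,57.569) → (98.427,150.295) (closed)

[2] `<path>` closed polygon, #0000ff→cut S700 F637: (235.722,9.549) → (53.278,185.203) → (196.755,18.771) → (12.467,164.414) → (163.336,192.025) → (235.722,9.549) (closed)

[3] `<polyline>` open polyline, #ff00ff→score S504 F1891: (40.491,175.033) → (181.318,60.323) → (185.838,147.075) → (79.849,63.131)

[4] `<path>` cubic bezier, #ff00ff→score S504 F1891: (134.692,159.454) → (136.412,170.223) → (128.337,176.524) → (114.101,178.843) → (97.339,177.664) → (81.688,173.473)

[5] `<path>` quadratic bezier, #ff00ff→score S504 F1891: (181.782,74.536) → (159.683,76.078) → (140.456,74.663) → (124.103,70.290) → (110.623,62.960) → (100.016,52.672)

(bCNC post)
(Date: synthetic)
G21
G90
G00 X98.427 Y150.295
M3 S504
G01 X143.220 Y150.295 F1891
G01 X143.220 Y57.569
G01 X98.427 Y57.569
G01 X98.427 Y150.295
M5
G00 X235.722 Y9.549
M3 S700
G01 X53.278 Y185.203 F637
G01 X196.755 Y18.771
G01 X12.467 Y164.414
G01 X163.336 Y192.025
G01 X235.722 Y9.549
M5
G00 X40.491 Y175.033
M3 S504
G01 X181.318 Y60.323 F1891
G01 X185.838 Y147.075
G01 X79.849 Y63.131
M5
G00 X134.692 Y159.454
M3 S504
G01 X136.412 Y170.223 F1891
G01 X128.337 Y176.524
G01 X114.101 Y178.843
G01 X97.339 Y177.664
G01 X81.688 Y173.473
M5
G00 X181.782 Y74.536
M3 S504
G01 X159.683 Y76.078 F1891
G01 X140.456 Y74.663
G01 X124.103 Y70.290
G01 X110.623 Y62.960
G01 X100.016 Y52.672
M5
G00 X0.000 Y0.000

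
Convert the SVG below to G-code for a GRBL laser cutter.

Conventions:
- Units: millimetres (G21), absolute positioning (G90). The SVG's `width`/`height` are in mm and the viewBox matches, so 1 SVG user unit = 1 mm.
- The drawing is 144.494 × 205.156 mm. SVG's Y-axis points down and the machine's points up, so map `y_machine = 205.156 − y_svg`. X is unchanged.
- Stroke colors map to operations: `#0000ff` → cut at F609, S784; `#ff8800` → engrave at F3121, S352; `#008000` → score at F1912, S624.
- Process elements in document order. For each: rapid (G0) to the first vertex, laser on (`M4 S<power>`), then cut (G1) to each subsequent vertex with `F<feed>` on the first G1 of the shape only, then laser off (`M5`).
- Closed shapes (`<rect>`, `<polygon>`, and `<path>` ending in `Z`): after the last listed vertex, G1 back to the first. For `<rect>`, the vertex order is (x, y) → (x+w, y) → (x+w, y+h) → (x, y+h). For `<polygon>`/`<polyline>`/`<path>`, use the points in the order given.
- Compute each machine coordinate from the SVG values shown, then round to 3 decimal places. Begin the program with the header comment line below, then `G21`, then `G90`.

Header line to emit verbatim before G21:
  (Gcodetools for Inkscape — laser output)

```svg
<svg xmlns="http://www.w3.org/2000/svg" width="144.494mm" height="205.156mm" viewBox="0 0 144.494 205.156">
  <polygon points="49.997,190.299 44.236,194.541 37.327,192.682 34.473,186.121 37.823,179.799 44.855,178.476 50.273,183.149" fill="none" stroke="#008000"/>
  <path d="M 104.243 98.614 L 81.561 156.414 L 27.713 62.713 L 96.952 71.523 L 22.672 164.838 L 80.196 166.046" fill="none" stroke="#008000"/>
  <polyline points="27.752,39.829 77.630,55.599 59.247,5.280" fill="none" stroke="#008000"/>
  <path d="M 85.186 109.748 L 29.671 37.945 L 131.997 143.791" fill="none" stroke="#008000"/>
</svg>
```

(Gcodetools for Inkscape — laser output)
G21
G90
G0 X49.997 Y14.857
M4 S624
G1 X44.236 Y10.615 F1912
G1 X37.327 Y12.474
G1 X34.473 Y19.035
G1 X37.823 Y25.357
G1 X44.855 Y26.680
G1 X50.273 Y22.007
G1 X49.997 Y14.857
M5
G0 X104.243 Y106.542
M4 S624
G1 X81.561 Y48.742 F1912
G1 X27.713 Y142.443
G1 X96.952 Y133.633
G1 X22.672 Y40.318
G1 X80.196 Y39.110
M5
G0 X27.752 Y165.327
M4 S624
G1 X77.630 Y149.557 F1912
G1 X59.247 Y199.876
M5
G0 X85.186 Y95.408
M4 S624
G1 X29.671 Y167.211 F1912
G1 X131.997 Y61.365
M5

1 u = 1 mm; y_m = 205.156 − y.

[1] `<polygon>` regular polygon, #008000→score S624 F1912: (49.997,14.857) → (44.236,10.615) → (37.327,12.474) → (34.473,19.035) → (37.823,25.357) → (44.855,26.680) → (50.273,22.007) → (49.997,14.857) (closed)

[2] `<path>` open polyline, #008000→score S624 F1912: (104.243,106.542) → (81.561,48.742) → (27.713,142.443) → (96.952,133.633) → (22.672,40.318) → (80.196,39.110)

[3] `<polyline>` open polyline, #008000→score S624 F1912: (27.752,165.327) → (77.630,149.557) → (59.247,199.876)

[4] `<path>` open polyline, #008000→score S624 F1912: (85.186,95.408) → (29.671,167.211) → (131.997,61.365)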